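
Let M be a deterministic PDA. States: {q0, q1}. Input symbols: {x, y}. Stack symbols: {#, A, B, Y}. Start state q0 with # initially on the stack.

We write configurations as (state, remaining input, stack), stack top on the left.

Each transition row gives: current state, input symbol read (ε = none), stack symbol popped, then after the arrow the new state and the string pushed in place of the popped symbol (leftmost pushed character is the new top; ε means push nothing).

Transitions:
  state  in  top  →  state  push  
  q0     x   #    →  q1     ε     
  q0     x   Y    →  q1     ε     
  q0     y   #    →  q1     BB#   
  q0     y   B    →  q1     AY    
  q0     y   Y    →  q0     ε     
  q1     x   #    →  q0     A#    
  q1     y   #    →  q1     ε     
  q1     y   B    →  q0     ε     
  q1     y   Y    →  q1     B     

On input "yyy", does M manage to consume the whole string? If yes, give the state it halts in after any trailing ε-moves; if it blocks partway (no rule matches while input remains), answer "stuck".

q1

(q0, yyy, #)
  read y, top #: go to q1, push BB# → (q1, yy, BB#)
  read y, top B: go to q0, push ε → (q0, y, B#)
  read y, top B: go to q1, push AY → (q1, ε, AY#)
All input consumed; M is in state q1.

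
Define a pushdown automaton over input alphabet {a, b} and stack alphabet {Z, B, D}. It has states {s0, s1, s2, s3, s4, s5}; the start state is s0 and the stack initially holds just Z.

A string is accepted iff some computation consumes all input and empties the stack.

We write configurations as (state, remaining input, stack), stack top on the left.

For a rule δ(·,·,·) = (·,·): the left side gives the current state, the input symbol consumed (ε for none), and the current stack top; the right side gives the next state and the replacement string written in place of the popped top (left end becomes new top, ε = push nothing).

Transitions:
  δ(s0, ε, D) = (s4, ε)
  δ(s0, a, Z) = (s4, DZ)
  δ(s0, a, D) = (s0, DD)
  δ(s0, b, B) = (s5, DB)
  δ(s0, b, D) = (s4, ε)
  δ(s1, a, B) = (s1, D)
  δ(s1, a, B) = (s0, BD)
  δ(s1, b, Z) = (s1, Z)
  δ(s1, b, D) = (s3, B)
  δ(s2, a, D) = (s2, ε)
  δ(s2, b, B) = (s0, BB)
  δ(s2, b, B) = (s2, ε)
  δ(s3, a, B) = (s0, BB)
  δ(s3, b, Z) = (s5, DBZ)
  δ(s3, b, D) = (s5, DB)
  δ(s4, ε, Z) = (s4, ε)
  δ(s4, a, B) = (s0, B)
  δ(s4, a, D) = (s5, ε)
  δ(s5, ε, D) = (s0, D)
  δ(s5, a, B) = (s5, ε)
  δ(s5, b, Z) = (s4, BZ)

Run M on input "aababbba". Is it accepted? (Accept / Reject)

Reject

No computation consumes all input and empties the stack.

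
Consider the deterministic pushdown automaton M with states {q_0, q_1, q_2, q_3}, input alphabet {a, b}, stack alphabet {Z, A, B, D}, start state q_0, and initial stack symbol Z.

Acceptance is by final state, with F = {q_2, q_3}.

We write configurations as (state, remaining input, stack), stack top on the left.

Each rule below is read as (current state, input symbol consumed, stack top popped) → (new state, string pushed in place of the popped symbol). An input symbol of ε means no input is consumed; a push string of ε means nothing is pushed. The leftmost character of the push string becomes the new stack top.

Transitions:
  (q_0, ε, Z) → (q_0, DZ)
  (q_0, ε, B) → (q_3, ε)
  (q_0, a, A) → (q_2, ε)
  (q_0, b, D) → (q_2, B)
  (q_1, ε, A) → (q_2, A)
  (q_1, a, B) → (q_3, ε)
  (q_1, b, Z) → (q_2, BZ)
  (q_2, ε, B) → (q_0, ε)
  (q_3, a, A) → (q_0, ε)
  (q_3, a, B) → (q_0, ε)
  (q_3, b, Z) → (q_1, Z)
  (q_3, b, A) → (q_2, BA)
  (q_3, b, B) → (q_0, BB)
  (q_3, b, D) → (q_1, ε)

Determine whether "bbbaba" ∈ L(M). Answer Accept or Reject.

(q_0, bbbaba, Z) ⊢ (q_0, bbbaba, DZ) ⊢ (q_2, bbaba, BZ) ⊢ (q_0, bbaba, Z) ⊢ (q_0, bbaba, DZ) ⊢ (q_2, baba, BZ) ⊢ (q_0, baba, Z) ⊢ (q_0, baba, DZ) ⊢ (q_2, aba, BZ) ⊢ (q_0, aba, Z) ⊢ (q_0, aba, DZ)
No transition applies at (q_0, aba, DZ); input not fully consumed.

Reject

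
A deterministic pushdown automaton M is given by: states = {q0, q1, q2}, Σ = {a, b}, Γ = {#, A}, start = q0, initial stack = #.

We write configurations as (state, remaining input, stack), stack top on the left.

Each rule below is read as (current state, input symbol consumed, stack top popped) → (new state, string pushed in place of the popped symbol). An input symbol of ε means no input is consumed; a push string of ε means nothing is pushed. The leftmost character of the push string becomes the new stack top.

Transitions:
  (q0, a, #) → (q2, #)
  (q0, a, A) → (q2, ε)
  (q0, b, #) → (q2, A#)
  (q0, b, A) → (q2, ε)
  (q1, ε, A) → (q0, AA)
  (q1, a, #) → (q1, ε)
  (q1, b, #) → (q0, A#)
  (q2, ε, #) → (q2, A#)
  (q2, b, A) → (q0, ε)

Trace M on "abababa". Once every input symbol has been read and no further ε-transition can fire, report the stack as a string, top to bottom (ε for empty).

(q0, abababa, #)
  read a, top #: go to q2, push # → (q2, bababa, #)
  ε-move, top #: go to q2, push A# → (q2, bababa, A#)
  read b, top A: go to q0, push ε → (q0, ababa, #)
  read a, top #: go to q2, push # → (q2, baba, #)
  ε-move, top #: go to q2, push A# → (q2, baba, A#)
  read b, top A: go to q0, push ε → (q0, aba, #)
  read a, top #: go to q2, push # → (q2, ba, #)
  ε-move, top #: go to q2, push A# → (q2, ba, A#)
  read b, top A: go to q0, push ε → (q0, a, #)
  read a, top #: go to q2, push # → (q2, ε, #)
  ε-move, top #: go to q2, push A# → (q2, ε, A#)
All input consumed in state q2 with stack A#.

A#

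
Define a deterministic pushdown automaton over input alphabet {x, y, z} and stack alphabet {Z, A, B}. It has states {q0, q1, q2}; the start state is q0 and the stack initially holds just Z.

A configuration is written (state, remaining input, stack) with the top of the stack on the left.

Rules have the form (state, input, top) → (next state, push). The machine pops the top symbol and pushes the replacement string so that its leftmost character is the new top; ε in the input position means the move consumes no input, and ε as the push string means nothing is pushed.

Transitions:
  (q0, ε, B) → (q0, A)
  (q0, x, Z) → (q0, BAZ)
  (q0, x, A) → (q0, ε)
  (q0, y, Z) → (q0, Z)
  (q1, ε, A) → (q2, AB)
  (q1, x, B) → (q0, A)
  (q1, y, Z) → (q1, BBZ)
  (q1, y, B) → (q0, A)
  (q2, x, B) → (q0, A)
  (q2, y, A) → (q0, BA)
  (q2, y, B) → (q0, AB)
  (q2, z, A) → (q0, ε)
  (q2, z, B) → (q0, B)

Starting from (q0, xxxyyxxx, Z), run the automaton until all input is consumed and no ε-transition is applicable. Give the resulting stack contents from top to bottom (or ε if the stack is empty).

Z

(q0, xxxyyxxx, Z)
  read x, top Z: go to q0, push BAZ → (q0, xxyyxxx, BAZ)
  ε-move, top B: go to q0, push A → (q0, xxyyxxx, AAZ)
  read x, top A: go to q0, push ε → (q0, xyyxxx, AZ)
  read x, top A: go to q0, push ε → (q0, yyxxx, Z)
  read y, top Z: go to q0, push Z → (q0, yxxx, Z)
  read y, top Z: go to q0, push Z → (q0, xxx, Z)
  read x, top Z: go to q0, push BAZ → (q0, xx, BAZ)
  ε-move, top B: go to q0, push A → (q0, xx, AAZ)
  read x, top A: go to q0, push ε → (q0, x, AZ)
  read x, top A: go to q0, push ε → (q0, ε, Z)
All input consumed in state q0 with stack Z.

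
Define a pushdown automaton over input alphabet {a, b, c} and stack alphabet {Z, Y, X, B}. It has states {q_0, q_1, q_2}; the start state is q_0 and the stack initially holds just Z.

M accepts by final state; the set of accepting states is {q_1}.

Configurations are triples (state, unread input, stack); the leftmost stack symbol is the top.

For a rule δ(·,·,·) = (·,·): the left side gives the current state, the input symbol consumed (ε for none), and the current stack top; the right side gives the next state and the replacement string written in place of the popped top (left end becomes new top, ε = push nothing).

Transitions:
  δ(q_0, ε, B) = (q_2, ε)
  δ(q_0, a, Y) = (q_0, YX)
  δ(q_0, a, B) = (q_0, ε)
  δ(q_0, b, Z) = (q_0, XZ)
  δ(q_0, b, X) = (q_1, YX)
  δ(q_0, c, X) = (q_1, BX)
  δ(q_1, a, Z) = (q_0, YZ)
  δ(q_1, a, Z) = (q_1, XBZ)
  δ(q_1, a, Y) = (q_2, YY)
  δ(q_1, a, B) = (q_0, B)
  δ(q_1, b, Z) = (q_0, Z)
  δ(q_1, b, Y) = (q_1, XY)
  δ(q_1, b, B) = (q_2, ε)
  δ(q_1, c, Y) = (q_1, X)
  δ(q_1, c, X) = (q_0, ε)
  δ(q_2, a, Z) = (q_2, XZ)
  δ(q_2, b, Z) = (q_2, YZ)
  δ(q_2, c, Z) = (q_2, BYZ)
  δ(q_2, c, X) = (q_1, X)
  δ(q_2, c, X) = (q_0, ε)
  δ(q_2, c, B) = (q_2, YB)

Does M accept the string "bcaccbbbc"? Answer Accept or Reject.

No computation consumes all input and reaches a final state.

Reject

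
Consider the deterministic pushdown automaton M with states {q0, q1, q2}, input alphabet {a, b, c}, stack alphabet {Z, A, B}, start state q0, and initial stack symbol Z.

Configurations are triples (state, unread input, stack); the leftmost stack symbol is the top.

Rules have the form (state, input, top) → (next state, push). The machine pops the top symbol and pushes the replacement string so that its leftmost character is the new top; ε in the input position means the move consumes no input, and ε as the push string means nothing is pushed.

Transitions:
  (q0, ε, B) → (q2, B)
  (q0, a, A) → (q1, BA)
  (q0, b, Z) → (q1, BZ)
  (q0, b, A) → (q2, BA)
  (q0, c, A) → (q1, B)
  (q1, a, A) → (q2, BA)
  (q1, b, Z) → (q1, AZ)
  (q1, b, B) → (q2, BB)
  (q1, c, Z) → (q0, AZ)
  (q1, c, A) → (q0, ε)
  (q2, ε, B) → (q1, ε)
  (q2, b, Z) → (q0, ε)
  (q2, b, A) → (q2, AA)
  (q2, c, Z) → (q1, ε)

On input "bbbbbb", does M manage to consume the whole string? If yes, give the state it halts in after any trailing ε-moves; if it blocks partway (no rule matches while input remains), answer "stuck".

q1

(q0, bbbbbb, Z)
  read b, top Z: go to q1, push BZ → (q1, bbbbb, BZ)
  read b, top B: go to q2, push BB → (q2, bbbb, BBZ)
  ε-move, top B: go to q1, push ε → (q1, bbbb, BZ)
  read b, top B: go to q2, push BB → (q2, bbb, BBZ)
  ε-move, top B: go to q1, push ε → (q1, bbb, BZ)
  read b, top B: go to q2, push BB → (q2, bb, BBZ)
  ε-move, top B: go to q1, push ε → (q1, bb, BZ)
  read b, top B: go to q2, push BB → (q2, b, BBZ)
  ε-move, top B: go to q1, push ε → (q1, b, BZ)
  read b, top B: go to q2, push BB → (q2, ε, BBZ)
  ε-move, top B: go to q1, push ε → (q1, ε, BZ)
All input consumed; M is in state q1.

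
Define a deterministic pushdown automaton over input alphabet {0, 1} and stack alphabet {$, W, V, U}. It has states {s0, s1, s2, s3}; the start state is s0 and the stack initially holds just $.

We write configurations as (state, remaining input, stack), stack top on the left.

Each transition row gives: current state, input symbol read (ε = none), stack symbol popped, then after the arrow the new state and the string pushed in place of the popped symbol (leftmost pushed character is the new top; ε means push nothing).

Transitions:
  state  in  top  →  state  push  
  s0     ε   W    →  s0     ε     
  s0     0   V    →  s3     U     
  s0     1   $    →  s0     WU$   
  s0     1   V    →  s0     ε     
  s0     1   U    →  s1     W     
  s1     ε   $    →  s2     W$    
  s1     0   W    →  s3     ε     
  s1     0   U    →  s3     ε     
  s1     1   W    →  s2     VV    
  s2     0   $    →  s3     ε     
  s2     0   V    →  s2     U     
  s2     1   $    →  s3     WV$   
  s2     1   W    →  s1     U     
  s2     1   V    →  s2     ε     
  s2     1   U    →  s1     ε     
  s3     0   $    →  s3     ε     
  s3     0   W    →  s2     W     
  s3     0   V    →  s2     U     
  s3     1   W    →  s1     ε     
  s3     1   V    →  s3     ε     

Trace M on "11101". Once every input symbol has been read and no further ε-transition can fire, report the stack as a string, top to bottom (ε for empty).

V$

(s0, 11101, $)
  read 1, top $: go to s0, push WU$ → (s0, 1101, WU$)
  ε-move, top W: go to s0, push ε → (s0, 1101, U$)
  read 1, top U: go to s1, push W → (s1, 101, W$)
  read 1, top W: go to s2, push VV → (s2, 01, VV$)
  read 0, top V: go to s2, push U → (s2, 1, UV$)
  read 1, top U: go to s1, push ε → (s1, ε, V$)
All input consumed in state s1 with stack V$.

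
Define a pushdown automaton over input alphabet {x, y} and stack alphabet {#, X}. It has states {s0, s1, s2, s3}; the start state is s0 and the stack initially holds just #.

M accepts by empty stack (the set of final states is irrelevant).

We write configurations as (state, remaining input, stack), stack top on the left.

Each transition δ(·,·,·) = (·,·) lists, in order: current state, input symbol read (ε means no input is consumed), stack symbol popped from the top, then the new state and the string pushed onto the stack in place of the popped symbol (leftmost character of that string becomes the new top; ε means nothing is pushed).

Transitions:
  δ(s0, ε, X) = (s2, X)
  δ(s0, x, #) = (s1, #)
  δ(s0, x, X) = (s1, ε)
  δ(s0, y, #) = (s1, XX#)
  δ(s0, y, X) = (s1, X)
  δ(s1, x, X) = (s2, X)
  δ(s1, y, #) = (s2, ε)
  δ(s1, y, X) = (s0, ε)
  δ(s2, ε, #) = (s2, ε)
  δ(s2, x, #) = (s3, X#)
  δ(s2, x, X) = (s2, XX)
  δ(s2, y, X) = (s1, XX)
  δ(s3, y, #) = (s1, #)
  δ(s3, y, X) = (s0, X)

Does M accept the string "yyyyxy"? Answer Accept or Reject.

Accept

One accepting computation: (s0, yyyyxy, #) ⊢ (s1, yyyxy, XX#) ⊢ (s0, yyxy, X#) ⊢ (s1, yxy, X#) ⊢ (s0, xy, #) ⊢ (s1, y, #) ⊢ (s2, ε, ε)
All input consumed and the stack is empty.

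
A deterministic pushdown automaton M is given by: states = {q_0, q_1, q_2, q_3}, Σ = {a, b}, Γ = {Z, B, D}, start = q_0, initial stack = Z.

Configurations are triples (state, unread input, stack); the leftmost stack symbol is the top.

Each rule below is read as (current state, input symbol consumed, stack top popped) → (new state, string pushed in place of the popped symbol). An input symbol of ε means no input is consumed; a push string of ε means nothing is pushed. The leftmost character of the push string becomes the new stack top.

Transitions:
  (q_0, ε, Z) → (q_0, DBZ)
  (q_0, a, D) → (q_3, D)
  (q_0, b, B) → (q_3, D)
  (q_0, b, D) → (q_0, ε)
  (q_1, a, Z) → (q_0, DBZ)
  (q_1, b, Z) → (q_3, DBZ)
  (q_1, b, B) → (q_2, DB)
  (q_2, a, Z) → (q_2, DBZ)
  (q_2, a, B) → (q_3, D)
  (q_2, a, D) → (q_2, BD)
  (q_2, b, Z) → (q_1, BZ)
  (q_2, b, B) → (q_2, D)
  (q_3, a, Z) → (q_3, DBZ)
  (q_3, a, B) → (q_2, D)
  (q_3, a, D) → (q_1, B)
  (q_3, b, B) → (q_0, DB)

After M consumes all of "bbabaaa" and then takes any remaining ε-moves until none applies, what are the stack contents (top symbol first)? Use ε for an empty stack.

(q_0, bbabaaa, Z) ⊢ (q_0, bbabaaa, DBZ) ⊢ (q_0, babaaa, BZ) ⊢ (q_3, abaaa, DZ) ⊢ (q_1, baaa, BZ) ⊢ (q_2, aaa, DBZ) ⊢ (q_2, aa, BDBZ) ⊢ (q_3, a, DDBZ) ⊢ (q_1, ε, BDBZ)
All input consumed in state q_1 with stack BDBZ.

BDBZ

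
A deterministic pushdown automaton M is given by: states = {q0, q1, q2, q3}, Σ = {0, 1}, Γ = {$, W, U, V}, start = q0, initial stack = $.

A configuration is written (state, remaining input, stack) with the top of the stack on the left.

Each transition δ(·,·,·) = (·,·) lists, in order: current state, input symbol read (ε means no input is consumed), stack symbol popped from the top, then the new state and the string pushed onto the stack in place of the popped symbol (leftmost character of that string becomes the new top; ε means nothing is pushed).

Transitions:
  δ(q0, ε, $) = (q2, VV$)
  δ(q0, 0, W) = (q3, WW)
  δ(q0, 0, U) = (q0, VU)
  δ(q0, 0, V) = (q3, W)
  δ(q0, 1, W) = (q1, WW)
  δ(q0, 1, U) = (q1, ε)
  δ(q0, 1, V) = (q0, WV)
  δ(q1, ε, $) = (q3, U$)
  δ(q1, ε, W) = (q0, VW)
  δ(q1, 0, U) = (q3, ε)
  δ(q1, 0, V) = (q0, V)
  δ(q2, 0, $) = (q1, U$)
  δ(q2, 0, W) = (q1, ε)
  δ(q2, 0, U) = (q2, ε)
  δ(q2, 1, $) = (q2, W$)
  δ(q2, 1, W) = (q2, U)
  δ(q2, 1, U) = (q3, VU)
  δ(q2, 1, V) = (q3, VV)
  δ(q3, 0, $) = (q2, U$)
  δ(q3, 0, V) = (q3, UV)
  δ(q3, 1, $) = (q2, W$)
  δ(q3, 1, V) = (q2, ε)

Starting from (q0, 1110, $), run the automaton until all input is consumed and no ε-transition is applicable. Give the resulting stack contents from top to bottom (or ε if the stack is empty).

(q0, 1110, $)
  ε-move, top $: go to q2, push VV$ → (q2, 1110, VV$)
  read 1, top V: go to q3, push VV → (q3, 110, VVV$)
  read 1, top V: go to q2, push ε → (q2, 10, VV$)
  read 1, top V: go to q3, push VV → (q3, 0, VVV$)
  read 0, top V: go to q3, push UV → (q3, ε, UVVV$)
All input consumed in state q3 with stack UVVV$.

UVVV$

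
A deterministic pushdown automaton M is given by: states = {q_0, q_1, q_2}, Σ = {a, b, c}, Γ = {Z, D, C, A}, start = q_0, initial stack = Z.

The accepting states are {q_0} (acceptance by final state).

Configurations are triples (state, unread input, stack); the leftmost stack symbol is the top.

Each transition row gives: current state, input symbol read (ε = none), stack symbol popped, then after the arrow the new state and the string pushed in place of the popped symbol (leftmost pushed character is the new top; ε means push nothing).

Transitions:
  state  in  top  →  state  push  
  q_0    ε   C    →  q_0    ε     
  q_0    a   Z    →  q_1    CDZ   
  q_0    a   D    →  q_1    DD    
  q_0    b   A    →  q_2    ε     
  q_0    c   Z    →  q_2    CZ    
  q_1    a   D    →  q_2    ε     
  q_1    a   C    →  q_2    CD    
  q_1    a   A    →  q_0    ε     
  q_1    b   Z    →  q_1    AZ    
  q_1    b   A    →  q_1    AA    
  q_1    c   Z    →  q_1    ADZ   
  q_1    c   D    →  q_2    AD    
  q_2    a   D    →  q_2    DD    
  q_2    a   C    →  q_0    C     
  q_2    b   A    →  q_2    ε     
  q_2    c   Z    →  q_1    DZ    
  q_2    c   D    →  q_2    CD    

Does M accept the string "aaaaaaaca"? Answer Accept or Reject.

(q_0, aaaaaaaca, Z) ⊢ (q_1, aaaaaaca, CDZ) ⊢ (q_2, aaaaaca, CDDZ) ⊢ (q_0, aaaaca, CDDZ) ⊢ (q_0, aaaaca, DDZ) ⊢ (q_1, aaaca, DDDZ) ⊢ (q_2, aaca, DDZ) ⊢ (q_2, aca, DDDZ) ⊢ (q_2, ca, DDDDZ) ⊢ (q_2, a, CDDDDZ) ⊢ (q_0, ε, CDDDDZ)
All input consumed; state q_0 ∈ F.

Accept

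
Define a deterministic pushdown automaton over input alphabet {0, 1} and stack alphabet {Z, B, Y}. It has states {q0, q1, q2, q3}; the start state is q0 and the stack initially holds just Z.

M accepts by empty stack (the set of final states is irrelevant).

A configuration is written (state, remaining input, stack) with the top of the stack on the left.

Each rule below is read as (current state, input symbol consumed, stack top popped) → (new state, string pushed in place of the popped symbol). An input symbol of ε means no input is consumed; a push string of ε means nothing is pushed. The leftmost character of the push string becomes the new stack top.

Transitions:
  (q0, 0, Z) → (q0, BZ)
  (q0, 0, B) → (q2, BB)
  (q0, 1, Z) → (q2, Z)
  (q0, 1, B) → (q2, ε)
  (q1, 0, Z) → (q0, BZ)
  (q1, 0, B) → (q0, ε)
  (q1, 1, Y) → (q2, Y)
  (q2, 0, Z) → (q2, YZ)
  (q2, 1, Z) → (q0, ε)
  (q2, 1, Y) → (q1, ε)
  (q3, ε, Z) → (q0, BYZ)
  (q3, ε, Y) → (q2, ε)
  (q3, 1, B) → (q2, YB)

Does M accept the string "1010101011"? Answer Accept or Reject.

Accept

(q0, 1010101011, Z)
  read 1, top Z: go to q2, push Z → (q2, 010101011, Z)
  read 0, top Z: go to q2, push YZ → (q2, 10101011, YZ)
  read 1, top Y: go to q1, push ε → (q1, 0101011, Z)
  read 0, top Z: go to q0, push BZ → (q0, 101011, BZ)
  read 1, top B: go to q2, push ε → (q2, 01011, Z)
  read 0, top Z: go to q2, push YZ → (q2, 1011, YZ)
  read 1, top Y: go to q1, push ε → (q1, 011, Z)
  read 0, top Z: go to q0, push BZ → (q0, 11, BZ)
  read 1, top B: go to q2, push ε → (q2, 1, Z)
  read 1, top Z: go to q0, push ε → (q0, ε, ε)
All input consumed and the stack is empty.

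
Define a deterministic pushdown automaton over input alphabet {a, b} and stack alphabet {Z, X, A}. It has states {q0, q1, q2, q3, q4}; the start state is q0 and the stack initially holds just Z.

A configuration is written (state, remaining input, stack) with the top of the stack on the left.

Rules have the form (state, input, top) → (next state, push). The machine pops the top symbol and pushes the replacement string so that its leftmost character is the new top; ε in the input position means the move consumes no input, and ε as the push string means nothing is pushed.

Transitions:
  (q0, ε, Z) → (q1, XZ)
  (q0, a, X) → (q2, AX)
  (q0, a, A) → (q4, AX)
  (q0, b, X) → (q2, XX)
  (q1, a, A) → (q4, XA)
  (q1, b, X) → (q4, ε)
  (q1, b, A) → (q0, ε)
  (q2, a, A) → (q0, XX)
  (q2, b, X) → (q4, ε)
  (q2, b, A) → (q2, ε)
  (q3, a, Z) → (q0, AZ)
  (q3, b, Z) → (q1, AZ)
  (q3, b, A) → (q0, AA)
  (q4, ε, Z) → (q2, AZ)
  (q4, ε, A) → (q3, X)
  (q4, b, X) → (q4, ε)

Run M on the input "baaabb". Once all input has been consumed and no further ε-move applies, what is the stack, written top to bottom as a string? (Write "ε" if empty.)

(q0, baaabb, Z) ⊢ (q1, baaabb, XZ) ⊢ (q4, aaabb, Z) ⊢ (q2, aaabb, AZ) ⊢ (q0, aabb, XXZ) ⊢ (q2, abb, AXXZ) ⊢ (q0, bb, XXXXZ) ⊢ (q2, b, XXXXXZ) ⊢ (q4, ε, XXXXZ)
All input consumed in state q4 with stack XXXXZ.

XXXXZ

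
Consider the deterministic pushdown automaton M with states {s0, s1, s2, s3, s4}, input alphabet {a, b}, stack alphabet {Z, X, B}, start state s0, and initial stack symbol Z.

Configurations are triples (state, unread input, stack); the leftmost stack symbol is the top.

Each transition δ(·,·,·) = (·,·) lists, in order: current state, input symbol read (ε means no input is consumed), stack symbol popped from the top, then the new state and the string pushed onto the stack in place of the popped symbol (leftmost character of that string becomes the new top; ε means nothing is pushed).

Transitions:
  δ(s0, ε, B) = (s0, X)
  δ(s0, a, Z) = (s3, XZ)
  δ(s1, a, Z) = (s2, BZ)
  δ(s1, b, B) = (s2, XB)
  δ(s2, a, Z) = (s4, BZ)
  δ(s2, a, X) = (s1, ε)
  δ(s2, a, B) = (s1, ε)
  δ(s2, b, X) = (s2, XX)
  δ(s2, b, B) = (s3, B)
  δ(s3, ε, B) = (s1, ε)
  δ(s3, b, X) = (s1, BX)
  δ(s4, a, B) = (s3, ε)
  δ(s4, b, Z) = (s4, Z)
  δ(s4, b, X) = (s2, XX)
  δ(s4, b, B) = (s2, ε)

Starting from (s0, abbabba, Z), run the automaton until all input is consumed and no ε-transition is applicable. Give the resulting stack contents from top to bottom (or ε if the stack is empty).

(s0, abbabba, Z)
  read a, top Z: go to s3, push XZ → (s3, bbabba, XZ)
  read b, top X: go to s1, push BX → (s1, babba, BXZ)
  read b, top B: go to s2, push XB → (s2, abba, XBXZ)
  read a, top X: go to s1, push ε → (s1, bba, BXZ)
  read b, top B: go to s2, push XB → (s2, ba, XBXZ)
  read b, top X: go to s2, push XX → (s2, a, XXBXZ)
  read a, top X: go to s1, push ε → (s1, ε, XBXZ)
All input consumed in state s1 with stack XBXZ.

XBXZ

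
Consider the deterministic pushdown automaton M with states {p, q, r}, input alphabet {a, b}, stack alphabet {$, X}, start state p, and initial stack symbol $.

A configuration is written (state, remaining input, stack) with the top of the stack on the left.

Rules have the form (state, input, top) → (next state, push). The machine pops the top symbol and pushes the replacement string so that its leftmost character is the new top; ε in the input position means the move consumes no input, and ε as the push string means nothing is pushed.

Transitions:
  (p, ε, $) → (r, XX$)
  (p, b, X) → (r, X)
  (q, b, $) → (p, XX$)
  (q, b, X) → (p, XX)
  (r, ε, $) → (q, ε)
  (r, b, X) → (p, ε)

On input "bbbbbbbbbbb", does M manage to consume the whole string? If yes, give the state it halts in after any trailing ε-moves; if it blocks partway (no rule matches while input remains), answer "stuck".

(p, bbbbbbbbbbb, $)
  ε-move, top $: go to r, push XX$ → (r, bbbbbbbbbbb, XX$)
  read b, top X: go to p, push ε → (p, bbbbbbbbbb, X$)
  read b, top X: go to r, push X → (r, bbbbbbbbb, X$)
  read b, top X: go to p, push ε → (p, bbbbbbbb, $)
  ε-move, top $: go to r, push XX$ → (r, bbbbbbbb, XX$)
  read b, top X: go to p, push ε → (p, bbbbbbb, X$)
  read b, top X: go to r, push X → (r, bbbbbb, X$)
  read b, top X: go to p, push ε → (p, bbbbb, $)
  ε-move, top $: go to r, push XX$ → (r, bbbbb, XX$)
  read b, top X: go to p, push ε → (p, bbbb, X$)
  read b, top X: go to r, push X → (r, bbb, X$)
  read b, top X: go to p, push ε → (p, bb, $)
  ε-move, top $: go to r, push XX$ → (r, bb, XX$)
  read b, top X: go to p, push ε → (p, b, X$)
  read b, top X: go to r, push X → (r, ε, X$)
All input consumed; M is in state r.

r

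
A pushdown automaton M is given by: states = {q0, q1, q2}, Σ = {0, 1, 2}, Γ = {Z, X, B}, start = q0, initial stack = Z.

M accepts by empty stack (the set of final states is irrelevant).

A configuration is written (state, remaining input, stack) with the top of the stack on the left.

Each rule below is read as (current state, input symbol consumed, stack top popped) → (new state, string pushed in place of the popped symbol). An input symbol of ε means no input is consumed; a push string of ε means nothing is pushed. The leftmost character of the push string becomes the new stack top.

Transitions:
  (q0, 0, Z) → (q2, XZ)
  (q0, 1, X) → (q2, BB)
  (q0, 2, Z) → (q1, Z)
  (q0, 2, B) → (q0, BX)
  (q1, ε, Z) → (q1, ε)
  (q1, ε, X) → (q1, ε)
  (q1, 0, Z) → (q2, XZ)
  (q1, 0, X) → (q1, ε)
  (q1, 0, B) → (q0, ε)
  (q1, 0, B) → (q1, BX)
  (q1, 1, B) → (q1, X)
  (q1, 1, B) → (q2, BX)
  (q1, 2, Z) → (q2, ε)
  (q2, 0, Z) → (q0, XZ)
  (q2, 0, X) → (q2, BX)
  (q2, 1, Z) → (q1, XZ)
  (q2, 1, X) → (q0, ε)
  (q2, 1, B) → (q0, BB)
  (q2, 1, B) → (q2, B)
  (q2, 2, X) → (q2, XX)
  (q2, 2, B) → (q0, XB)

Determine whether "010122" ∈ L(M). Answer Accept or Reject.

Accept

One accepting computation: (q0, 010122, Z) ⊢ (q2, 10122, XZ) ⊢ (q0, 0122, Z) ⊢ (q2, 122, XZ) ⊢ (q0, 22, Z) ⊢ (q1, 2, Z) ⊢ (q2, ε, ε)
All input consumed and the stack is empty.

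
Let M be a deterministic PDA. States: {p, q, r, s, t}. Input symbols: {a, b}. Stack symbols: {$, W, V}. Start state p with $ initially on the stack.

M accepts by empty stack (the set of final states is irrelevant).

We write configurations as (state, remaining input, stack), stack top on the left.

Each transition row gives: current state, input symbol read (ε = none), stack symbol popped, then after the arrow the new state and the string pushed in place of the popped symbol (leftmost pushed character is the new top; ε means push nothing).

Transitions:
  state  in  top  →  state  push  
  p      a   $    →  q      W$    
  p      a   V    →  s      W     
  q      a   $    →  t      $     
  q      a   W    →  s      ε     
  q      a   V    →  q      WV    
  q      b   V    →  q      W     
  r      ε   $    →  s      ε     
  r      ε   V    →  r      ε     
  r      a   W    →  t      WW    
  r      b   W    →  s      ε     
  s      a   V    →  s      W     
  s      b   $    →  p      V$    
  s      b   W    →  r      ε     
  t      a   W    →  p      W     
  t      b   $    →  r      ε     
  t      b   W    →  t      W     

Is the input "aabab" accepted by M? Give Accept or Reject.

(p, aabab, $)
  read a, top $: go to q, push W$ → (q, abab, W$)
  read a, top W: go to s, push ε → (s, bab, $)
  read b, top $: go to p, push V$ → (p, ab, V$)
  read a, top V: go to s, push W → (s, b, W$)
  read b, top W: go to r, push ε → (r, ε, $)
  ε-move, top $: go to s, push ε → (s, ε, ε)
All input consumed and the stack is empty.

Accept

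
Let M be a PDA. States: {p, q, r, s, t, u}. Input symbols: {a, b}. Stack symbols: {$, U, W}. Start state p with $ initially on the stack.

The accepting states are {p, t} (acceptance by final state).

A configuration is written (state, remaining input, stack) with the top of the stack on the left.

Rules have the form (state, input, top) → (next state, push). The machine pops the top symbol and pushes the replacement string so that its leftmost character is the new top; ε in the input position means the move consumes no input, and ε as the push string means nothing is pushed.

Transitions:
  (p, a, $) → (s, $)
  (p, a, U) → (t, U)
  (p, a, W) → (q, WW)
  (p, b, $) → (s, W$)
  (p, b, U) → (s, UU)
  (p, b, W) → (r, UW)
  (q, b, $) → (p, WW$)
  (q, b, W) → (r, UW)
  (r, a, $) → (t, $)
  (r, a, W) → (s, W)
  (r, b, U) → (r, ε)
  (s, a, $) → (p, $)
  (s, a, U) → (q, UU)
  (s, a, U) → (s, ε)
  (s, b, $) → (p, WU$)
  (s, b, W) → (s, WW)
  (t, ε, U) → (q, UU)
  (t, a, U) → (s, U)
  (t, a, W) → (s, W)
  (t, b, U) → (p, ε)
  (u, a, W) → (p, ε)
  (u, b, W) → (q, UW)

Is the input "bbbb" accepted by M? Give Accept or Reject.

Reject

No computation consumes all input and reaches a final state.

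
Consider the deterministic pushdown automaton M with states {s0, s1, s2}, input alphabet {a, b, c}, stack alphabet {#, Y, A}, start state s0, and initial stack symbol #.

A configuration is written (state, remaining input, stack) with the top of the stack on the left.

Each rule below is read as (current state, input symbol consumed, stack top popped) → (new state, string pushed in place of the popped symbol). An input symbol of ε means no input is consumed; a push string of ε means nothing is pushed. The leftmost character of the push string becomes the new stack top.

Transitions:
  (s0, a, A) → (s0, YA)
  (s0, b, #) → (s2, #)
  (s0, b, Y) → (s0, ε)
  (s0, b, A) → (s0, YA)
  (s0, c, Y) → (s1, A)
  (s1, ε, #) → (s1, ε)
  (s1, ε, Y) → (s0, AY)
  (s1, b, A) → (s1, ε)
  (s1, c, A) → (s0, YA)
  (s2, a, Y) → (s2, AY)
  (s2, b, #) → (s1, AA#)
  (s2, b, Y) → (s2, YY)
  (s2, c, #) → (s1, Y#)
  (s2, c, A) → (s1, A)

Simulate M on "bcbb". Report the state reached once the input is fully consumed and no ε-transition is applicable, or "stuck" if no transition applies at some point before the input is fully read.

s0

(s0, bcbb, #) ⊢ (s2, cbb, #) ⊢ (s1, bb, Y#) ⊢ (s0, bb, AY#) ⊢ (s0, b, YAY#) ⊢ (s0, ε, AY#)
All input consumed; M is in state s0.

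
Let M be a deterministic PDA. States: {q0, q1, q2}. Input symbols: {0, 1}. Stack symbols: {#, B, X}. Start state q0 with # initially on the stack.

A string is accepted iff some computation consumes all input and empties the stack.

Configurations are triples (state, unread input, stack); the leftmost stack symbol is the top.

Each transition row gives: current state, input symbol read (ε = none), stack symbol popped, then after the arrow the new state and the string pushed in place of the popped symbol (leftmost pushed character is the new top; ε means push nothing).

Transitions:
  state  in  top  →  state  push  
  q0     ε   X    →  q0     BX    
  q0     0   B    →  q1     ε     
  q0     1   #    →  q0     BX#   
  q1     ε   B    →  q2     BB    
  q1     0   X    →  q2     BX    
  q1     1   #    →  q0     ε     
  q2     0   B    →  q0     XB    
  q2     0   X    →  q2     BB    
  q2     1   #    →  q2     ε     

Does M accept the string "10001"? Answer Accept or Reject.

(q0, 10001, #) ⊢ (q0, 0001, BX#) ⊢ (q1, 001, X#) ⊢ (q2, 01, BX#) ⊢ (q0, 1, XBX#) ⊢ (q0, 1, BXBX#)
No transition applies at (q0, 1, BXBX#); input not fully consumed.

Reject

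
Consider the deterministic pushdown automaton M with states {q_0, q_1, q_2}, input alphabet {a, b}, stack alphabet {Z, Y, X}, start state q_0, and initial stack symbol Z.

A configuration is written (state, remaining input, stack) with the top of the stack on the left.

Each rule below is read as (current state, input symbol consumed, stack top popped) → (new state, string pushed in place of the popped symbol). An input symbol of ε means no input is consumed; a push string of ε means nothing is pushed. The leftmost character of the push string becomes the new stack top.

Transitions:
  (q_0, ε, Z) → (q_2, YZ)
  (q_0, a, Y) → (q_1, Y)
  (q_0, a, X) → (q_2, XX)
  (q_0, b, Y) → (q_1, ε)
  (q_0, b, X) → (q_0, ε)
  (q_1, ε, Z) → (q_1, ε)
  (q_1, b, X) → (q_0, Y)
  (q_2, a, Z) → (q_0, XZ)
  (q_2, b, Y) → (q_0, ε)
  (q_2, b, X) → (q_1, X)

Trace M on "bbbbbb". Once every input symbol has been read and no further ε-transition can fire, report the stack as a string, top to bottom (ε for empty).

YZ

(q_0, bbbbbb, Z)
  ε-move, top Z: go to q_2, push YZ → (q_2, bbbbbb, YZ)
  read b, top Y: go to q_0, push ε → (q_0, bbbbb, Z)
  ε-move, top Z: go to q_2, push YZ → (q_2, bbbbb, YZ)
  read b, top Y: go to q_0, push ε → (q_0, bbbb, Z)
  ε-move, top Z: go to q_2, push YZ → (q_2, bbbb, YZ)
  read b, top Y: go to q_0, push ε → (q_0, bbb, Z)
  ε-move, top Z: go to q_2, push YZ → (q_2, bbb, YZ)
  read b, top Y: go to q_0, push ε → (q_0, bb, Z)
  ε-move, top Z: go to q_2, push YZ → (q_2, bb, YZ)
  read b, top Y: go to q_0, push ε → (q_0, b, Z)
  ε-move, top Z: go to q_2, push YZ → (q_2, b, YZ)
  read b, top Y: go to q_0, push ε → (q_0, ε, Z)
  ε-move, top Z: go to q_2, push YZ → (q_2, ε, YZ)
All input consumed in state q_2 with stack YZ.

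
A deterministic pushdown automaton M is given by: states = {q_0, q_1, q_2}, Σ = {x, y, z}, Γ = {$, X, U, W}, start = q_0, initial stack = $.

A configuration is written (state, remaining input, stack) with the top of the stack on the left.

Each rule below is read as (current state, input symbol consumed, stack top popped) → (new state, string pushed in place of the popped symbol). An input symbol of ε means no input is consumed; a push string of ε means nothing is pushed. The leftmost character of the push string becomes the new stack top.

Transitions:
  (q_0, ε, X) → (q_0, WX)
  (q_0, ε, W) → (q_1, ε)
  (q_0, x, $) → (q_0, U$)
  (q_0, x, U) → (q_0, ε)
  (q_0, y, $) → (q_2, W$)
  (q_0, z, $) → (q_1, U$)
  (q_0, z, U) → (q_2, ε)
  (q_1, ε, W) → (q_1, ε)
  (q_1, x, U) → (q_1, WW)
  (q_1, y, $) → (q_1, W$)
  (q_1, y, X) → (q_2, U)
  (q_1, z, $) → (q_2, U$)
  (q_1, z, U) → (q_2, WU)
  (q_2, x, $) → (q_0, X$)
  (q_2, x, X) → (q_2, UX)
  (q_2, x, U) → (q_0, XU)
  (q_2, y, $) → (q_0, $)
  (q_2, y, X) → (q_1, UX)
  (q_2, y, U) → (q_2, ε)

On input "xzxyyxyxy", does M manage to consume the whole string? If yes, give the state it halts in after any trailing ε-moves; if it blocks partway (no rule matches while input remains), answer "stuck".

q_2

(q_0, xzxyyxyxy, $)
  read x, top $: go to q_0, push U$ → (q_0, zxyyxyxy, U$)
  read z, top U: go to q_2, push ε → (q_2, xyyxyxy, $)
  read x, top $: go to q_0, push X$ → (q_0, yyxyxy, X$)
  ε-move, top X: go to q_0, push WX → (q_0, yyxyxy, WX$)
  ε-move, top W: go to q_1, push ε → (q_1, yyxyxy, X$)
  read y, top X: go to q_2, push U → (q_2, yxyxy, U$)
  read y, top U: go to q_2, push ε → (q_2, xyxy, $)
  read x, top $: go to q_0, push X$ → (q_0, yxy, X$)
  ε-move, top X: go to q_0, push WX → (q_0, yxy, WX$)
  ε-move, top W: go to q_1, push ε → (q_1, yxy, X$)
  read y, top X: go to q_2, push U → (q_2, xy, U$)
  read x, top U: go to q_0, push XU → (q_0, y, XU$)
  ε-move, top X: go to q_0, push WX → (q_0, y, WXU$)
  ε-move, top W: go to q_1, push ε → (q_1, y, XU$)
  read y, top X: go to q_2, push U → (q_2, ε, UU$)
All input consumed; M is in state q_2.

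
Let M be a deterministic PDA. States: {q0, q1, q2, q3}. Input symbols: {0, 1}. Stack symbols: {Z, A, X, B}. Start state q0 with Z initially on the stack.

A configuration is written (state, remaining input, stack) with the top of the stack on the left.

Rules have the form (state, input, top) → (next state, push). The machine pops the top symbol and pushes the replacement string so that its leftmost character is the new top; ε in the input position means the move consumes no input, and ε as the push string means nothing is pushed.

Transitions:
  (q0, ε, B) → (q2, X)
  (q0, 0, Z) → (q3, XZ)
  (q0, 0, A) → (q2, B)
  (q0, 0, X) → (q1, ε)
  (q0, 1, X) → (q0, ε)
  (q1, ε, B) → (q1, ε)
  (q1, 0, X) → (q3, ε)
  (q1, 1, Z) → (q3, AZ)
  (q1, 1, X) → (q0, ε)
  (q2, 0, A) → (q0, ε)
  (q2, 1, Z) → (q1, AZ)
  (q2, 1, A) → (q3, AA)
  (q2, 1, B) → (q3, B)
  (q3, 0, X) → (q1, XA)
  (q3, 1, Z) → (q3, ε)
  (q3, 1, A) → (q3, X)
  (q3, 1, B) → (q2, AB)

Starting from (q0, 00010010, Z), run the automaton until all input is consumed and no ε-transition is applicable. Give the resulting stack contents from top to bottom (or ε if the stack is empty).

XAZ

(q0, 00010010, Z) ⊢ (q3, 0010010, XZ) ⊢ (q1, 010010, XAZ) ⊢ (q3, 10010, AZ) ⊢ (q3, 0010, XZ) ⊢ (q1, 010, XAZ) ⊢ (q3, 10, AZ) ⊢ (q3, 0, XZ) ⊢ (q1, ε, XAZ)
All input consumed in state q1 with stack XAZ.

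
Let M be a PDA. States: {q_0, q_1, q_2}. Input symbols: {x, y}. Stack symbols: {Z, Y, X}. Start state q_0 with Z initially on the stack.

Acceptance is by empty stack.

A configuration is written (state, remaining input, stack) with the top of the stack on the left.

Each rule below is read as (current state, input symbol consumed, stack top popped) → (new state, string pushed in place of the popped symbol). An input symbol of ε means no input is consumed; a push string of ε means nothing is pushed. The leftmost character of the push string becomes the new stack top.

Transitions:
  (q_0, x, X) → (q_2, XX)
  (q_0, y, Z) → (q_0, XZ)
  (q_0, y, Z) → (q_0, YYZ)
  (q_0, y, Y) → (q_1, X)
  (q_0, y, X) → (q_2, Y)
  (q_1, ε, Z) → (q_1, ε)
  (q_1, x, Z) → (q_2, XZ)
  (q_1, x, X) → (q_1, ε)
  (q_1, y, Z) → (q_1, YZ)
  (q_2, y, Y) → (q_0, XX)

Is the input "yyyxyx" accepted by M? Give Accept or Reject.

No computation consumes all input and empties the stack.

Reject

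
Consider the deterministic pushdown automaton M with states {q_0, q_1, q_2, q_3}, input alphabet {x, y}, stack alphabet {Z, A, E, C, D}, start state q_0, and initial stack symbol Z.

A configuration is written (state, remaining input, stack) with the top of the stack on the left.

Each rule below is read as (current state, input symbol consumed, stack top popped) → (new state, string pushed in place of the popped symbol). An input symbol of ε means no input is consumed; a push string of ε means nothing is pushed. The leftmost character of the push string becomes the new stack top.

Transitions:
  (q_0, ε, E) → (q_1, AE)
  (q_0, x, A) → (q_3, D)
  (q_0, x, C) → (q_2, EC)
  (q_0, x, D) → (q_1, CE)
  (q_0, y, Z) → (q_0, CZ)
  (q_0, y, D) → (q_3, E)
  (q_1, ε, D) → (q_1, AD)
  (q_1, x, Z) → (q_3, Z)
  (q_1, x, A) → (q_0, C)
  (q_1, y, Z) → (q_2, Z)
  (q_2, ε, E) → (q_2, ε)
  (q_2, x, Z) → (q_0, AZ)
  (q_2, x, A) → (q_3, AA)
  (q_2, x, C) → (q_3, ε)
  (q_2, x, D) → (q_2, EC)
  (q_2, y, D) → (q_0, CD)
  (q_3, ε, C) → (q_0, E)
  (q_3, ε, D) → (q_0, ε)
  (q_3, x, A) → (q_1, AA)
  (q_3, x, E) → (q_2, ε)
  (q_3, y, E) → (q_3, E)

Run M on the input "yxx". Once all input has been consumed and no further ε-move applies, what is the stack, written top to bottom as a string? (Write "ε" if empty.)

(q_0, yxx, Z)
  read y, top Z: go to q_0, push CZ → (q_0, xx, CZ)
  read x, top C: go to q_2, push EC → (q_2, x, ECZ)
  ε-move, top E: go to q_2, push ε → (q_2, x, CZ)
  read x, top C: go to q_3, push ε → (q_3, ε, Z)
All input consumed in state q_3 with stack Z.

Z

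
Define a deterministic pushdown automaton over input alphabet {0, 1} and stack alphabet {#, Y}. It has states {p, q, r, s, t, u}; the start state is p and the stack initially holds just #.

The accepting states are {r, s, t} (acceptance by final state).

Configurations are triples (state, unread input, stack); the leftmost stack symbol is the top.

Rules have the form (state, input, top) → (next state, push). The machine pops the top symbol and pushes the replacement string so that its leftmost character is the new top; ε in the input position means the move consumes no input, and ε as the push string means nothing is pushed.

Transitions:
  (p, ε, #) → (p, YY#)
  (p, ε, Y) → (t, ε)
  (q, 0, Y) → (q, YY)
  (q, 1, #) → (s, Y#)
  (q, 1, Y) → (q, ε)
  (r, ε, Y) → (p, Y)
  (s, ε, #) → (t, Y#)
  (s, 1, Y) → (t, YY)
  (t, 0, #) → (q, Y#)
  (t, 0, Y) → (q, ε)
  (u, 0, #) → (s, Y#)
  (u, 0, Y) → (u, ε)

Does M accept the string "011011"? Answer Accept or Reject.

Accept

(p, 011011, #)
  ε-move, top #: go to p, push YY# → (p, 011011, YY#)
  ε-move, top Y: go to t, push ε → (t, 011011, Y#)
  read 0, top Y: go to q, push ε → (q, 11011, #)
  read 1, top #: go to s, push Y# → (s, 1011, Y#)
  read 1, top Y: go to t, push YY → (t, 011, YY#)
  read 0, top Y: go to q, push ε → (q, 11, Y#)
  read 1, top Y: go to q, push ε → (q, 1, #)
  read 1, top #: go to s, push Y# → (s, ε, Y#)
All input consumed; state s ∈ F.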